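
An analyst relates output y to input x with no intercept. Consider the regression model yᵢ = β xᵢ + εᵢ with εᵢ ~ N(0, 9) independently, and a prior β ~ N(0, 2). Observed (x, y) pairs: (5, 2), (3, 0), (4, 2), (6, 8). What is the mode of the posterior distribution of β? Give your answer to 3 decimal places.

log p(β | y) = −Σ(yᵢ − βxᵢ)²/(2·9) − β²/(2·2) + const.
Setting the derivative to zero: Σxᵢ(yᵢ − βxᵢ)/9 − β/2 = 0, so β = Σxᵢyᵢ / (Σxᵢ² + σ²/τ²).
Σxᵢyᵢ = 5·2 + 3·0 + 4·2 + 6·8 = 66; Σxᵢ² = 86; σ²/τ² = 4.5.
β̂_MAP = 66 / (86 + 4.5) = 66/90.5 ≈ 0.729.

β̂_MAP = 0.729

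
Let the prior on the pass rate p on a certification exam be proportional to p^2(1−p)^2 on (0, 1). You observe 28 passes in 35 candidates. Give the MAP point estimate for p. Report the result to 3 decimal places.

p̂_MAP = 0.769

The prior density ∝ p^2(1−p)^2 is the kernel of Beta(3, 3).
Data: 28 successes in 35 trials. The binomial likelihood contributes p^28(1−p)^7, so the posterior is Beta(3+28, 3+7) = Beta(31, 10).
For Beta(a, b) with a, b > 1 the mode is (a−1)/(a+b−2) = 30/39 ≈ 0.769.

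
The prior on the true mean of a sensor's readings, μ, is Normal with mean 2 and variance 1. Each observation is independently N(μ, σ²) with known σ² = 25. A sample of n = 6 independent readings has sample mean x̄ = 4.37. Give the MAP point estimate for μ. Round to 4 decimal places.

n = 6, x̄ = 4.37.
For a Normal prior and Normal likelihood with known variance, the posterior is Normal; its mode equals its mean, the precision-weighted average.
Prior precision 1/σ₀² = 1/1 = 1; data precision n/σ² = 6/25 = 0.24.
μ̂ = (1·2 + 0.24·4.37) / (1 + 0.24) = 3.0488/1.24 = 3811/1550 ≈ 2.4587.

μ̂_MAP = 2.4587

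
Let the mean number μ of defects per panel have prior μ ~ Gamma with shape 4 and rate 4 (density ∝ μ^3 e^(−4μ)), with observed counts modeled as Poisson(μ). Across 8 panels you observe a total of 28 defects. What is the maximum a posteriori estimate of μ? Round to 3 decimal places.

Σxᵢ = 28, n = 8.
Posterior ∝ μ^3e^(−4μ) · μ^28e^(−8μ) = μ^31e^(−12μ), i.e. Gamma(shape=32, rate=12).
The mode of a Gamma(a, b) with a ≥ 1 (shape–rate) is (a−1)/b = 31/12 ≈ 2.583.

μ̂_MAP = 2.583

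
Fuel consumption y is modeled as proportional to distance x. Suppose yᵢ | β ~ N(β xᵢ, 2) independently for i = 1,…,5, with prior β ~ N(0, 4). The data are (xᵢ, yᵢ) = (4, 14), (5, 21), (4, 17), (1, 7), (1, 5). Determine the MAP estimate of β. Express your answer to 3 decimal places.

log p(β | y) = −Σ(yᵢ − βxᵢ)²/(2·2) − β²/(2·4) + const.
Setting the derivative to zero: Σxᵢ(yᵢ − βxᵢ)/2 − β/4 = 0, so β = Σxᵢyᵢ / (Σxᵢ² + σ²/τ²).
Σxᵢyᵢ = 4·14 + 5·21 + 4·17 + 1·7 + 1·5 = 241; Σxᵢ² = 59; σ²/τ² = 0.5.
β̂_MAP = 241 / (59 + 0.5) = 241/59.5 ≈ 4.050.

β̂_MAP = 4.050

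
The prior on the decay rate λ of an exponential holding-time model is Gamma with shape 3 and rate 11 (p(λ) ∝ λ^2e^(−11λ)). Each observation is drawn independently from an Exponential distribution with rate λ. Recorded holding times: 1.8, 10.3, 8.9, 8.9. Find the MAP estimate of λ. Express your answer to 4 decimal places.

The Exponential(rate=λ) likelihood is ∝ λ^n e^(−λΣtᵢ). Here n = 4 and Σtᵢ = 1.8 + 10.3 + 8.9 + 8.9 = 29.9.
Posterior ∝ λ^2e^(−11λ) · λ^4e^(−29.9λ) = λ^6e^(−40.9λ), i.e. Gamma(7, 40.9).
Mode = (a−1)/b = 6/40.9 ≈ 0.1467.

λ̂_MAP = 0.1467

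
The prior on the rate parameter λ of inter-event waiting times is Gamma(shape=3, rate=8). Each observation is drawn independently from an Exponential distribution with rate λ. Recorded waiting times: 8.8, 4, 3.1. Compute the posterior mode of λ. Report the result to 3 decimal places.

λ̂_MAP = 0.209

The Exponential(rate=λ) likelihood is ∝ λ^n e^(−λΣtᵢ). Here n = 3 and Σtᵢ = 8.8 + 4 + 3.1 = 15.9.
Posterior ∝ λ^2e^(−8λ) · λ^3e^(−15.9λ) = λ^5e^(−23.9λ), i.e. Gamma(6, 23.9).
Mode = (a−1)/b = 5/23.9 ≈ 0.209.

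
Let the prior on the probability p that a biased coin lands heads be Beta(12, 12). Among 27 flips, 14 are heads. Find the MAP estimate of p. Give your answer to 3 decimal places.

p̂_MAP = 0.510

Prior: Beta(12, 12).
Data: 14 successes in 27 trials. The binomial likelihood contributes p^14(1−p)^13, so the posterior is Beta(12+14, 12+13) = Beta(26, 25).
For Beta(a, b) with a, b > 1 the mode is (a−1)/(a+b−2) = 25/49 ≈ 0.510.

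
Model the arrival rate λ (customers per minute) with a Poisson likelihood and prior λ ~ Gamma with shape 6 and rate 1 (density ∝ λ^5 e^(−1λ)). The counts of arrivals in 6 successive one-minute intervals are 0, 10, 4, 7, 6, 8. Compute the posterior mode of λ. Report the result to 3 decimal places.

λ̂_MAP = 5.714

Σxᵢ = 0+10+4+7+6+8 = 35, with n = 6.
Posterior ∝ λ^5e^(−1λ) · λ^35e^(−6λ) = λ^40e^(−7λ), i.e. Gamma(shape=41, rate=7).
The mode of a Gamma(a, b) with a ≥ 1 (shape–rate) is (a−1)/b = 40/7 ≈ 5.714.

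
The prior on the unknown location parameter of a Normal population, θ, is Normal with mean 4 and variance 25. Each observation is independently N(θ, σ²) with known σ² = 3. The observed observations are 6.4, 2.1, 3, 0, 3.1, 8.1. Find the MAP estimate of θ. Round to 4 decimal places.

n = 6; x̄ = (6.4 + 2.1 + 3 + 0 + 3.1 + 8.1)/6 = 22.7/6 = 227/60 ≈ 3.7833.
For a Normal prior and Normal likelihood with known variance, the posterior is Normal; its mode equals its mean, the precision-weighted average.
Prior precision 1/σ₀² = 1/25 = 0.04; data precision n/σ² = 6/3 = 2.
θ̂ = (0.04·4 + 2·(227/60)) / (0.04 + 2) = (1159/150)/2.04 = 1159/306 ≈ 3.7876.

θ̂_MAP = 3.7876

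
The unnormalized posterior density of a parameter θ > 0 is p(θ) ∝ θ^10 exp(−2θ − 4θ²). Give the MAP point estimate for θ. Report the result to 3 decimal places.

θ̂_MAP = 1.000

ℓ'(θ) = 10/θ − 2 − 8θ. Setting this to zero and multiplying by θ: 8θ² + 2θ − 10 = 0.
θ = (−2 + √(2² + 4·8·10)) / (2·8) = (−2 + √324) / 16 = (−2 + 18)/16 = 1.
ℓ''(θ) = −10/θ² − 8 < 0, confirming a maximum.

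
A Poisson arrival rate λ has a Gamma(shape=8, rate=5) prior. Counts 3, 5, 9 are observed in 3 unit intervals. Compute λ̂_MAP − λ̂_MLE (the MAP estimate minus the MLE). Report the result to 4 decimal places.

Σxᵢ = 17. Posterior is Gamma(25, 8); MAP = (25−1)/8 = 24/8 ≈ 3.00000.
MLE = x̄ = 17/3 ≈ 5.66667.
Difference = 24/8 − 17/3 = -8/3 ≈ -2.6667.

MAP − MLE = -2.6667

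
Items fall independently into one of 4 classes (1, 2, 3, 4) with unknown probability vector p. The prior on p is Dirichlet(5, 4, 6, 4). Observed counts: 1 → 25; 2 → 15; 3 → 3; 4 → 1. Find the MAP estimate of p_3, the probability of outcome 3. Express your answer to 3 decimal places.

MAP estimate: 0.136

The posterior is Dirichlet(αᵢ + nᵢ) = Dirichlet(30, 19, 9, 5).
For a Dirichlet(a₁,…,a_K) with all aᵢ > 1, the mode has j-th component (aⱼ − 1)/(Σaᵢ − K).
Here Σaᵢ = 63 and K = 4, so p_3 = (9 − 1)/(63 − 4) = 8/59 ≈ 0.136.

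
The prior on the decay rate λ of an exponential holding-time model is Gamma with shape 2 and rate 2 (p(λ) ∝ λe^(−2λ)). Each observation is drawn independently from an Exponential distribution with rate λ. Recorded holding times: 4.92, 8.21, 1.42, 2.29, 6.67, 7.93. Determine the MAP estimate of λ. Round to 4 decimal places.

λ̂_MAP = 0.2093

The Exponential(rate=λ) likelihood is ∝ λ^n e^(−λΣtᵢ). Here n = 6 and Σtᵢ = 4.92 + 8.21 + 1.42 + 2.29 + 6.67 + 7.93 = 31.44.
Posterior ∝ λe^(−2λ) · λ^6e^(−31.44λ) = λ^7e^(−33.44λ), i.e. Gamma(8, 33.44).
Mode = (a−1)/b = 7/33.44 ≈ 0.2093.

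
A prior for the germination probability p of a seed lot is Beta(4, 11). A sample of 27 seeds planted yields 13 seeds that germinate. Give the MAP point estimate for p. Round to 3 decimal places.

p̂_MAP = 0.400

Prior: Beta(4, 11).
Data: 13 successes in 27 trials. The binomial likelihood contributes p^13(1−p)^14, so the posterior is Beta(4+13, 11+14) = Beta(17, 25).
For Beta(a, b) with a, b > 1 the mode is (a−1)/(a+b−2) = 16/40 ≈ 0.400.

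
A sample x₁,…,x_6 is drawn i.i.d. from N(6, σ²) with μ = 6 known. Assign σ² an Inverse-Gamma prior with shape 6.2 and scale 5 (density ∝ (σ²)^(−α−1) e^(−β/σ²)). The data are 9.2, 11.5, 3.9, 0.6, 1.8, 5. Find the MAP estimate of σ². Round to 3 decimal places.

Sum of squared deviations about the known mean: SS = (9.2−6)² + (11.5−6)² + (3.9−6)² + (0.6−6)² + (1.8−6)² + (5−6)² = 92.7.
The Normal likelihood contributes (σ²)^(−n/2) exp(−SS/(2σ²)), so the posterior is Inverse-Gamma(α + n/2, β + SS/2) = Inverse-Gamma(9.2, 51.35).
The mode of Inverse-Gamma(a, b) is b/(a+1) = 51.35/10.2 ≈ 5.034.

σ̂²_MAP = 5.034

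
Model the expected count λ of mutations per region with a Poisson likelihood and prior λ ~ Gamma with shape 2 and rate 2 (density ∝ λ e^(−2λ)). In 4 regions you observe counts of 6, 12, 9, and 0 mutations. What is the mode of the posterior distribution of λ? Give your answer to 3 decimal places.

Σxᵢ = 6+12+9+0 = 27, with n = 4.
Posterior ∝ λe^(−2λ) · λ^27e^(−4λ) = λ^28e^(−6λ), i.e. Gamma(shape=29, rate=6).
The mode of a Gamma(a, b) with a ≥ 1 (shape–rate) is (a−1)/b = 28/6 ≈ 4.667.

λ̂_MAP = 4.667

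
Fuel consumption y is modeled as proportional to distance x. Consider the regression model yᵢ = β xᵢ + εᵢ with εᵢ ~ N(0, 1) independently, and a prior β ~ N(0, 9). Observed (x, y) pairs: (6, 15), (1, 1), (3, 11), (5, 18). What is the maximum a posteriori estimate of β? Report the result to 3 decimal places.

β̂_MAP = 3.009

log p(β | y) = −Σ(yᵢ − βxᵢ)²/(2·1) − β²/(2·9) + const.
Setting the derivative to zero: Σxᵢ(yᵢ − βxᵢ)/1 − β/9 = 0, so β = Σxᵢyᵢ / (Σxᵢ² + σ²/τ²).
Σxᵢyᵢ = 6·15 + 1·1 + 3·11 + 5·18 = 214; Σxᵢ² = 71; σ²/τ² = 1/9.
β̂_MAP = 214 / (71 + 1/9) = 214/(640/9) = 963/320 ≈ 3.009.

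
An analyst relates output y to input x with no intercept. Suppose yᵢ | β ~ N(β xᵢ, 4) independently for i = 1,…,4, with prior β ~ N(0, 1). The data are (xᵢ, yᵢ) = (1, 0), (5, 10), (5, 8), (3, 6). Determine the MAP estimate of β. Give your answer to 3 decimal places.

β̂_MAP = 1.688

log p(β | y) = −Σ(yᵢ − βxᵢ)²/(2·4) − β²/(2·1) + const.
Setting the derivative to zero: Σxᵢ(yᵢ − βxᵢ)/4 − β/1 = 0, so β = Σxᵢyᵢ / (Σxᵢ² + σ²/τ²).
Σxᵢyᵢ = 1·0 + 5·10 + 5·8 + 3·6 = 108; Σxᵢ² = 60; σ²/τ² = 4.
β̂_MAP = 108 / (60 + 4) = 108/64 ≈ 1.688.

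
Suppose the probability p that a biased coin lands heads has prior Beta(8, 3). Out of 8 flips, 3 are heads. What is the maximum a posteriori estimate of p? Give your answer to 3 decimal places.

p̂_MAP = 0.588

Prior: Beta(8, 3).
Data: 3 successes in 8 trials. The binomial likelihood contributes p^3(1−p)^5, so the posterior is Beta(8+3, 3+5) = Beta(11, 8).
For Beta(a, b) with a, b > 1 the mode is (a−1)/(a+b−2) = 10/17 ≈ 0.588.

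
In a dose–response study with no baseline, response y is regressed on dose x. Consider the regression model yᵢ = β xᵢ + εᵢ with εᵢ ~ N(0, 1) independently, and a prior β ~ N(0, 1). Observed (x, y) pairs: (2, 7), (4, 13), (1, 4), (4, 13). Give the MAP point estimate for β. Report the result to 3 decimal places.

β̂_MAP = 3.211

log p(β | y) = −Σ(yᵢ − βxᵢ)²/(2·1) − β²/(2·1) + const.
Setting the derivative to zero: Σxᵢ(yᵢ − βxᵢ)/1 − β/1 = 0, so β = Σxᵢyᵢ / (Σxᵢ² + σ²/τ²).
Σxᵢyᵢ = 2·7 + 4·13 + 1·4 + 4·13 = 122; Σxᵢ² = 37; σ²/τ² = 1.
β̂_MAP = 122 / (37 + 1) = 122/38 ≈ 3.211.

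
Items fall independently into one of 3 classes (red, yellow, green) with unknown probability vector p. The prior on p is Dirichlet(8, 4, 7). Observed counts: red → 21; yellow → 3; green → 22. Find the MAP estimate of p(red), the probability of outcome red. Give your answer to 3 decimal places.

MAP estimate of p(red) = 0.452

The posterior is Dirichlet(αᵢ + nᵢ) = Dirichlet(29, 7, 29).
For a Dirichlet(a₁,…,a_K) with all aᵢ > 1, the mode has j-th component (aⱼ − 1)/(Σaᵢ − K).
Here Σaᵢ = 65 and K = 3, so p(red) = (29 − 1)/(65 − 3) = 28/62 ≈ 0.452.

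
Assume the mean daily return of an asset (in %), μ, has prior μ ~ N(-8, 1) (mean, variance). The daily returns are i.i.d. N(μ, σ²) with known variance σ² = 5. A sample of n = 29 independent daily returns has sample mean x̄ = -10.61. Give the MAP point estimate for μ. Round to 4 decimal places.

μ̂_MAP = -10.2262

n = 29, x̄ = -10.61.
For a Normal prior and Normal likelihood with known variance, the posterior is Normal; its mode equals its mean, the precision-weighted average.
Prior precision 1/σ₀² = 1/1 = 1; data precision n/σ² = 29/5 = 5.8.
μ̂ = (1·(-8) + 5.8·(-10.61)) / (1 + 5.8) = (-69.538)/6.8 = -34769/3400 ≈ -10.2262.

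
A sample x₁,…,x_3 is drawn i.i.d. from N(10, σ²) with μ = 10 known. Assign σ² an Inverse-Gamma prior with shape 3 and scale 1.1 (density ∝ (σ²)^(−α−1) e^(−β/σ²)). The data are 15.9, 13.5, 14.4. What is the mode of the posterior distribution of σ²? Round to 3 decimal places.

σ̂²_MAP = 6.238

Sum of squared deviations about the known mean: SS = (15.9−10)² + (13.5−10)² + (14.4−10)² = 66.42.
The Normal likelihood contributes (σ²)^(−n/2) exp(−SS/(2σ²)), so the posterior is Inverse-Gamma(α + n/2, β + SS/2) = Inverse-Gamma(4.5, 34.31).
The mode of Inverse-Gamma(a, b) is b/(a+1) = 34.31/5.5 ≈ 6.238.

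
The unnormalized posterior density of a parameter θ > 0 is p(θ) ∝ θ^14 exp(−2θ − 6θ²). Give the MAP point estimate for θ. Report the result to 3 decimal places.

θ̂_MAP = 1.000

ℓ'(θ) = 14/θ − 2 − 12θ. Setting this to zero and multiplying by θ: 12θ² + 2θ − 14 = 0.
θ = (−2 + √(2² + 4·12·14)) / (2·12) = (−2 + √676) / 24 = (−2 + 26)/24 = 1.
ℓ''(θ) = −14/θ² − 12 < 0, confirming a maximum.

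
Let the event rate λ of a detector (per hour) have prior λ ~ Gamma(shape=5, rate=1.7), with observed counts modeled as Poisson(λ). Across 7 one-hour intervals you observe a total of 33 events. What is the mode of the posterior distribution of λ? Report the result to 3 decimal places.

Σxᵢ = 33, n = 7.
Posterior ∝ λ^4e^(−1.7λ) · λ^33e^(−7λ) = λ^37e^(−8.7λ), i.e. Gamma(shape=38, rate=8.7).
The mode of a Gamma(a, b) with a ≥ 1 (shape–rate) is (a−1)/b = 37/8.7 ≈ 4.253.

λ̂_MAP = 4.253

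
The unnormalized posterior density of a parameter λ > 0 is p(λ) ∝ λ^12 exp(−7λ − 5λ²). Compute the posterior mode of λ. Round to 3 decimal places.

ℓ'(λ) = 12/λ − 7 − 10λ. Setting this to zero and multiplying by λ: 10λ² + 7λ − 12 = 0.
λ = (−7 + √(7² + 4·10·12)) / (2·10) = (−7 + √529) / 20 = (−7 + 23)/20 = 4/5.
ℓ''(λ) = −12/λ² − 10 < 0, confirming a maximum.

λ̂_MAP = 0.800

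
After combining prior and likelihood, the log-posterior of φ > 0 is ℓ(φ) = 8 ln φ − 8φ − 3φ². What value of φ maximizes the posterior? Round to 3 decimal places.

φ̂_MAP = 0.667

ℓ'(φ) = 8/φ − 8 − 6φ. Setting this to zero and multiplying by φ: 6φ² + 8φ − 8 = 0.
φ = (−8 + √(8² + 4·6·8)) / (2·6) = (−8 + √256) / 12 = (−8 + 16)/12 = 2/3.
ℓ''(φ) = −8/φ² − 6 < 0, confirming a maximum.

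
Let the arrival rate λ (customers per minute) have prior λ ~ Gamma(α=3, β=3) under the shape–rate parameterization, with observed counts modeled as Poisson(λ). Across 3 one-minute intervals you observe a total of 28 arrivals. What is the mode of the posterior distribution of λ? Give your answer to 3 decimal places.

Σxᵢ = 28, n = 3.
Posterior ∝ λ^2e^(−3λ) · λ^28e^(−3λ) = λ^30e^(−6λ), i.e. Gamma(shape=31, rate=6).
The mode of a Gamma(a, b) with a ≥ 1 (shape–rate) is (a−1)/b = 30/6 ≈ 5.000.

λ̂_MAP = 5.000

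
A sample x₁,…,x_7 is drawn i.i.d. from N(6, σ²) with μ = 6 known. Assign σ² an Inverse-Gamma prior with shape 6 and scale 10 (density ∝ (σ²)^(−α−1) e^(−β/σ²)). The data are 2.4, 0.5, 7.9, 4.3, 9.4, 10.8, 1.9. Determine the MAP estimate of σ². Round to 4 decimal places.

σ̂²_MAP = 5.7676

Sum of squared deviations about the known mean: SS = (2.4−6)² + (0.5−6)² + (7.9−6)² + (4.3−6)² + (9.4−6)² + (10.8−6)² + (1.9−6)² = 101.12.
The Normal likelihood contributes (σ²)^(−n/2) exp(−SS/(2σ²)), so the posterior is Inverse-Gamma(α + n/2, β + SS/2) = Inverse-Gamma(9.5, 60.56).
The mode of Inverse-Gamma(a, b) is b/(a+1) = 60.56/10.5 ≈ 5.7676.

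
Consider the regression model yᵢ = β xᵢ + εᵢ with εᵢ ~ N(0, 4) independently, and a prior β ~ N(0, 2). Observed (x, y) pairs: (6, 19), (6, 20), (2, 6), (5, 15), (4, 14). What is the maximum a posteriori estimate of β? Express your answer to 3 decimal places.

β̂_MAP = 3.168

log p(β | y) = −Σ(yᵢ − βxᵢ)²/(2·4) − β²/(2·2) + const.
Setting the derivative to zero: Σxᵢ(yᵢ − βxᵢ)/4 − β/2 = 0, so β = Σxᵢyᵢ / (Σxᵢ² + σ²/τ²).
Σxᵢyᵢ = 6·19 + 6·20 + 2·6 + 5·15 + 4·14 = 377; Σxᵢ² = 117; σ²/τ² = 2.
β̂_MAP = 377 / (117 + 2) = 377/119 ≈ 3.168.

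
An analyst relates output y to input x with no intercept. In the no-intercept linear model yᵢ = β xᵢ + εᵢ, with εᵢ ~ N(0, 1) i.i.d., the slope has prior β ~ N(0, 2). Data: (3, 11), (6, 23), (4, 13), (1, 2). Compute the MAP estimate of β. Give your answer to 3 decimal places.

β̂_MAP = 3.600

log p(β | y) = −Σ(yᵢ − βxᵢ)²/(2·1) − β²/(2·2) + const.
Setting the derivative to zero: Σxᵢ(yᵢ − βxᵢ)/1 − β/2 = 0, so β = Σxᵢyᵢ / (Σxᵢ² + σ²/τ²).
Σxᵢyᵢ = 3·11 + 6·23 + 4·13 + 1·2 = 225; Σxᵢ² = 62; σ²/τ² = 0.5.
β̂_MAP = 225 / (62 + 0.5) = 225/62.5 ≈ 3.600.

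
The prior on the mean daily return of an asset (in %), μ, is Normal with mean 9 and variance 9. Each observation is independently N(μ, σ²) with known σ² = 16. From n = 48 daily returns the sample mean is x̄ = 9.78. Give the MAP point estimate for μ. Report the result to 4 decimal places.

μ̂_MAP = 9.7521

n = 48, x̄ = 9.78.
For a Normal prior and Normal likelihood with known variance, the posterior is Normal; its mode equals its mean, the precision-weighted average.
Prior precision 1/σ₀² = 1/9; data precision n/σ² = 48/16 = 3.
μ̂ = ((1/9)·9 + 3·9.78) / (1/9 + 3) = 30.34/(28/9) = 13653/1400 ≈ 9.7521.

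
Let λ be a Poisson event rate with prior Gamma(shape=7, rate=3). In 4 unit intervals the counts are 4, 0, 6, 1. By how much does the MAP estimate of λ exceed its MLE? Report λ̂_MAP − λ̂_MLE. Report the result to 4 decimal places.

Σxᵢ = 11. Posterior is Gamma(18, 7); MAP = (18−1)/7 = 17/7 ≈ 2.42857.
MLE = x̄ = 11/4 ≈ 2.75000.
Difference = 17/7 − 11/4 = -9/28 ≈ -0.3214.

MAP − MLE = -0.3214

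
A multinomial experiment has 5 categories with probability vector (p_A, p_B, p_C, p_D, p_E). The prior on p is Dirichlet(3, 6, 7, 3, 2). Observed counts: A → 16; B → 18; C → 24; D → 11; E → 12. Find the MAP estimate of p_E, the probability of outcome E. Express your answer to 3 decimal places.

The posterior is Dirichlet(αᵢ + nᵢ) = Dirichlet(19, 24, 31, 14, 14).
For a Dirichlet(a₁,…,a_K) with all aᵢ > 1, the mode has j-th component (aⱼ − 1)/(Σaᵢ − K).
Here Σaᵢ = 102 and K = 5, so p_E = (14 − 1)/(102 − 5) = 13/97 ≈ 0.134.

MAP estimate of p_E = 0.134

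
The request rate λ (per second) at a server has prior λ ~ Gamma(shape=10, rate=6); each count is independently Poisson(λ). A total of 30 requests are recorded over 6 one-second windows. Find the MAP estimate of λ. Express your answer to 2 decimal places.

Σxᵢ = 30, n = 6.
Posterior ∝ λ^9e^(−6λ) · λ^30e^(−6λ) = λ^39e^(−12λ), i.e. Gamma(shape=40, rate=12).
The mode of a Gamma(a, b) with a ≥ 1 (shape–rate) is (a−1)/b = 39/12 ≈ 3.25.

λ̂_MAP = 3.25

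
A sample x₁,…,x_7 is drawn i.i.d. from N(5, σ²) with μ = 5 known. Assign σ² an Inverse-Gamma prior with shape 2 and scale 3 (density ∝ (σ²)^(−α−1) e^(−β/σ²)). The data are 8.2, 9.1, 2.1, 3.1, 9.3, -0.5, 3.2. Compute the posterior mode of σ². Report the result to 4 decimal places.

Sum of squared deviations about the known mean: SS = (8.2−5)² + (9.1−5)² + (2.1−5)² + (3.1−5)² + (9.3−5)² + (-0.5−5)² + (3.2−5)² = 91.05.
The Normal likelihood contributes (σ²)^(−n/2) exp(−SS/(2σ²)), so the posterior is Inverse-Gamma(α + n/2, β + SS/2) = Inverse-Gamma(5.5, 48.525).
The mode of Inverse-Gamma(a, b) is b/(a+1) = 48.525/6.5 ≈ 7.4654.

σ̂²_MAP = 7.4654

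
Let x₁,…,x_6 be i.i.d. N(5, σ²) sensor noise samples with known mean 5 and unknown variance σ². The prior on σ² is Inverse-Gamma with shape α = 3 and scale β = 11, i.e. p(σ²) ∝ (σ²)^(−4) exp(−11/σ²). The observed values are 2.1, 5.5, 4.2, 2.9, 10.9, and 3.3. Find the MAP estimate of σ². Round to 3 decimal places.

σ̂²_MAP = 5.244

Sum of squared deviations about the known mean: SS = (2.1−5)² + (5.5−5)² + (4.2−5)² + (2.9−5)² + (10.9−5)² + (3.3−5)² = 51.41.
The Normal likelihood contributes (σ²)^(−n/2) exp(−SS/(2σ²)), so the posterior is Inverse-Gamma(α + n/2, β + SS/2) = Inverse-Gamma(6, 36.705).
The mode of Inverse-Gamma(a, b) is b/(a+1) = 36.705/7 ≈ 5.244.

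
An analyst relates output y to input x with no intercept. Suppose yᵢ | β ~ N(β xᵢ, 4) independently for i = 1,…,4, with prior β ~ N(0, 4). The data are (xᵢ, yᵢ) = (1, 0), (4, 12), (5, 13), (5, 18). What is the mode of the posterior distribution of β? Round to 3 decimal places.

log p(β | y) = −Σ(yᵢ − βxᵢ)²/(2·4) − β²/(2·4) + const.
Setting the derivative to zero: Σxᵢ(yᵢ − βxᵢ)/4 − β/4 = 0, so β = Σxᵢyᵢ / (Σxᵢ² + σ²/τ²).
Σxᵢyᵢ = 1·0 + 4·12 + 5·13 + 5·18 = 203; Σxᵢ² = 67; σ²/τ² = 1.
β̂_MAP = 203 / (67 + 1) = 203/68 ≈ 2.985.

β̂_MAP = 2.985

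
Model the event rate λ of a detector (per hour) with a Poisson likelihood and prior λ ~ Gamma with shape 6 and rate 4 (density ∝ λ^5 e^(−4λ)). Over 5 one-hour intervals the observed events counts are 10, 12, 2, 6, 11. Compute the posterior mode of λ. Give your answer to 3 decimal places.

λ̂_MAP = 5.111

Σxᵢ = 10+12+2+6+11 = 41, with n = 5.
Posterior ∝ λ^5e^(−4λ) · λ^41e^(−5λ) = λ^46e^(−9λ), i.e. Gamma(shape=47, rate=9).
The mode of a Gamma(a, b) with a ≥ 1 (shape–rate) is (a−1)/b = 46/9 ≈ 5.111.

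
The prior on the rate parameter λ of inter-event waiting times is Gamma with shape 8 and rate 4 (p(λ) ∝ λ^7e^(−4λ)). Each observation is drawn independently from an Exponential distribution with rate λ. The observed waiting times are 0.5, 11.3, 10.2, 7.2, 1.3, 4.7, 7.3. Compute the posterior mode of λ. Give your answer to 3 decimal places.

λ̂_MAP = 0.301

The Exponential(rate=λ) likelihood is ∝ λ^n e^(−λΣtᵢ). Here n = 7 and Σtᵢ = 0.5 + 11.3 + 10.2 + 7.2 + 1.3 + 4.7 + 7.3 = 42.5.
Posterior ∝ λ^7e^(−4λ) · λ^7e^(−42.5λ) = λ^14e^(−46.5λ), i.e. Gamma(15, 46.5).
Mode = (a−1)/b = 14/46.5 ≈ 0.301.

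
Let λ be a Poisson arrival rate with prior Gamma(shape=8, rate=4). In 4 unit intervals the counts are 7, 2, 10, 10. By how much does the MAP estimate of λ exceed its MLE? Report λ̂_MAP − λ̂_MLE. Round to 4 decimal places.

MAP − MLE = -2.7500

Σxᵢ = 29. Posterior is Gamma(37, 8); MAP = (37−1)/8 = 36/8 ≈ 4.50000.
MLE = x̄ = 29/4 ≈ 7.25000.
Difference = 36/8 − 29/4 = -11/4 ≈ -2.7500.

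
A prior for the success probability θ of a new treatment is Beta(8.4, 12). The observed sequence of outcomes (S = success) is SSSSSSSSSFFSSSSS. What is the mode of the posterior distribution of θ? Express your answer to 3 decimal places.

Prior: Beta(8.4, 12).
Data: 14 successes in 16 trials (from the sequence). The binomial likelihood contributes θ^14(1−θ)^2, so the posterior is Beta(8.4+14, 12+2) = Beta(22.4, 14).
For Beta(a, b) with a, b > 1 the mode is (a−1)/(a+b−2) = 21.4/34.4 ≈ 0.622.

θ̂_MAP = 0.622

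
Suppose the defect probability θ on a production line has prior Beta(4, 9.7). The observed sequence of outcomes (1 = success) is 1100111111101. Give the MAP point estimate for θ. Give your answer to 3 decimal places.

Prior: Beta(4, 9.7).
Data: 10 successes in 13 trials (from the sequence). The binomial likelihood contributes θ^10(1−θ)^3, so the posterior is Beta(4+10, 9.7+3) = Beta(14, 12.7).
For Beta(a, b) with a, b > 1 the mode is (a−1)/(a+b−2) = 13/24.7 ≈ 0.526.

θ̂_MAP = 0.526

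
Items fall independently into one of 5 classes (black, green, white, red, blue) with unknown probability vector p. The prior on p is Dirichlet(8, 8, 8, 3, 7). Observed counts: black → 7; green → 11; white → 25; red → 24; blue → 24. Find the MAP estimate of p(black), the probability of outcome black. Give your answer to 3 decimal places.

The posterior is Dirichlet(αᵢ + nᵢ) = Dirichlet(15, 19, 33, 27, 31).
For a Dirichlet(a₁,…,a_K) with all aᵢ > 1, the mode has j-th component (aⱼ − 1)/(Σaᵢ − K).
Here Σaᵢ = 125 and K = 5, so p(black) = (15 − 1)/(125 − 5) = 14/120 ≈ 0.117.

MAP estimate of p(black) = 0.117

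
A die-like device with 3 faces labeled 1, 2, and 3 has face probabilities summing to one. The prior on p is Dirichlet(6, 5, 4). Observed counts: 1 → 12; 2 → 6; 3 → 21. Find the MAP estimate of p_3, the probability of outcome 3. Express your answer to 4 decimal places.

The posterior is Dirichlet(αᵢ + nᵢ) = Dirichlet(18, 11, 25).
For a Dirichlet(a₁,…,a_K) with all aᵢ > 1, the mode has j-th component (aⱼ − 1)/(Σaᵢ − K).
Here Σaᵢ = 54 and K = 3, so p_3 = (25 − 1)/(54 − 3) = 24/51 ≈ 0.4706.

MAP estimate: 0.4706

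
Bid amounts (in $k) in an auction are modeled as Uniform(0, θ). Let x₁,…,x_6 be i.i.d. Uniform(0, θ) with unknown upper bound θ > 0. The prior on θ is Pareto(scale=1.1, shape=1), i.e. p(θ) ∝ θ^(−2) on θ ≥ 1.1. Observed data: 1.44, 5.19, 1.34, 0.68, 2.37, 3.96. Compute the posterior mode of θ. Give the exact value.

θ̂_MAP = 5.19

The Uniform(0, θ) likelihood is θ^(−n) for θ ≥ max(xᵢ), zero otherwise. Here max(xᵢ) = 5.19.
Posterior ∝ θ^(−2) · θ^(−6) = θ^(−8) on θ ≥ max(1.1, 5.19) = 5.19.
This density is strictly decreasing in θ, so the posterior mode lies at the lower boundary of the support.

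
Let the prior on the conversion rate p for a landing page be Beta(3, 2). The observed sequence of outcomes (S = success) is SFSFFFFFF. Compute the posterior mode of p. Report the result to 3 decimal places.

Prior: Beta(3, 2).
Data: 2 successes in 9 trials (from the sequence). The binomial likelihood contributes p^2(1−p)^7, so the posterior is Beta(3+2, 2+7) = Beta(5, 9).
For Beta(a, b) with a, b > 1 the mode is (a−1)/(a+b−2) = 4/12 ≈ 0.333.

p̂_MAP = 0.333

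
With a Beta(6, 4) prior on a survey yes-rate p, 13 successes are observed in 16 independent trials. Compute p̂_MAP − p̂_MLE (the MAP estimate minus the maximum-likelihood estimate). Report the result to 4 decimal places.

Posterior is Beta(19, 7); MAP = (19−1)/(26−2) = 18/24 ≈ 0.75000.
MLE ignores the prior: p̂_MLE = k/n = 13/16 ≈ 0.81250.
Difference = 18/24 − 13/16 = -1/16 ≈ -0.0625.

MAP − MLE = -0.0625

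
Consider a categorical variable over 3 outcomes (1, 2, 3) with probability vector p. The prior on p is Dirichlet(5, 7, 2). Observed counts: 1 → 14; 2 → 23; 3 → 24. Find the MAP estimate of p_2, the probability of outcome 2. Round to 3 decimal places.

MAP estimate: 0.403

The posterior is Dirichlet(αᵢ + nᵢ) = Dirichlet(19, 30, 26).
For a Dirichlet(a₁,…,a_K) with all aᵢ > 1, the mode has j-th component (aⱼ − 1)/(Σaᵢ − K).
Here Σaᵢ = 75 and K = 3, so p_2 = (30 − 1)/(75 − 3) = 29/72 ≈ 0.403.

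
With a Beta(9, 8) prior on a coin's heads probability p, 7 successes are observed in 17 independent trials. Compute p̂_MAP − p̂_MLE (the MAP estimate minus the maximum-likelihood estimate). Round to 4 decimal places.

MAP − MLE = 0.0570

Posterior is Beta(16, 18); MAP = (16−1)/(34−2) = 15/32 ≈ 0.46875.
MLE ignores the prior: p̂_MLE = k/n = 7/17 ≈ 0.41176.
Difference = 15/32 − 7/17 = 31/544 ≈ 0.0570.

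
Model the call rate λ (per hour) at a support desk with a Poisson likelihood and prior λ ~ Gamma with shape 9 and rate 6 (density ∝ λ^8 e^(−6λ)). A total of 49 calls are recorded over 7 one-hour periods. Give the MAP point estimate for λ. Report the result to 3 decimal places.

λ̂_MAP = 4.385

Σxᵢ = 49, n = 7.
Posterior ∝ λ^8e^(−6λ) · λ^49e^(−7λ) = λ^57e^(−13λ), i.e. Gamma(shape=58, rate=13).
The mode of a Gamma(a, b) with a ≥ 1 (shape–rate) is (a−1)/b = 57/13 ≈ 4.385.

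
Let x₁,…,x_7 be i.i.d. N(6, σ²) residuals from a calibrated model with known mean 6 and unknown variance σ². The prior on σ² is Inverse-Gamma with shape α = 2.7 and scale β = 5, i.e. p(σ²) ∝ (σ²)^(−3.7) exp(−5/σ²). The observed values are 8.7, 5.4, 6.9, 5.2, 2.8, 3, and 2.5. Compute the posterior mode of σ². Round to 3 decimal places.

Sum of squared deviations about the known mean: SS = (8.7−6)² + (5.4−6)² + (6.9−6)² + (5.2−6)² + (2.8−6)² + (3−6)² + (2.5−6)² = 40.59.
The Normal likelihood contributes (σ²)^(−n/2) exp(−SS/(2σ²)), so the posterior is Inverse-Gamma(α + n/2, β + SS/2) = Inverse-Gamma(6.2, 25.295).
The mode of Inverse-Gamma(a, b) is b/(a+1) = 25.295/7.2 ≈ 3.513.

σ̂²_MAP = 3.513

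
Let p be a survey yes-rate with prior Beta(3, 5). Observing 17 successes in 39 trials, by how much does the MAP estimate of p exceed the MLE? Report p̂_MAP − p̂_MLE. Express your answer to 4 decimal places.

MAP − MLE = -0.0137

Posterior is Beta(20, 27); MAP = (20−1)/(47−2) = 19/45 ≈ 0.42222.
MLE ignores the prior: p̂_MLE = k/n = 17/39 ≈ 0.43590.
Difference = 19/45 − 17/39 = -8/585 ≈ -0.0137.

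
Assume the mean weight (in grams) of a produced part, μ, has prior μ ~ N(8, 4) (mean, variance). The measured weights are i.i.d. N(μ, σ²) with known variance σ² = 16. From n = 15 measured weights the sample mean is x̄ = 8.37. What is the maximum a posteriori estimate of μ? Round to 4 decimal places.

μ̂_MAP = 8.2921

n = 15, x̄ = 8.37.
For a Normal prior and Normal likelihood with known variance, the posterior is Normal; its mode equals its mean, the precision-weighted average.
Prior precision 1/σ₀² = 1/4 = 0.25; data precision n/σ² = 15/16 = 0.9375.
μ̂ = (0.25·8 + 0.9375·8.37) / (0.25 + 0.9375) = 9.846875/1.1875 = 3151/380 ≈ 8.2921.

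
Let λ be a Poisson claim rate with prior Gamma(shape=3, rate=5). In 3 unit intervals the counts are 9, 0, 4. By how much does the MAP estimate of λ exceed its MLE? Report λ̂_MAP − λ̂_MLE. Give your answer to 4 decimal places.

Σxᵢ = 13. Posterior is Gamma(16, 8); MAP = (16−1)/8 = 15/8 ≈ 1.87500.
MLE = x̄ = 13/3 ≈ 4.33333.
Difference = 15/8 − 13/3 = -59/24 ≈ -2.4583.

MAP − MLE = -2.4583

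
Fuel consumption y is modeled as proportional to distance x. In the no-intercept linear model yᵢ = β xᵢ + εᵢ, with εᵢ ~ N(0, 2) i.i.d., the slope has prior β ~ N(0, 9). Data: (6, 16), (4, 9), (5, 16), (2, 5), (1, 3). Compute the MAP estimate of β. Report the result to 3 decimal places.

log p(β | y) = −Σ(yᵢ − βxᵢ)²/(2·2) − β²/(2·9) + const.
Setting the derivative to zero: Σxᵢ(yᵢ − βxᵢ)/2 − β/9 = 0, so β = Σxᵢyᵢ / (Σxᵢ² + σ²/τ²).
Σxᵢyᵢ = 6·16 + 4·9 + 5·16 + 2·5 + 1·3 = 225; Σxᵢ² = 82; σ²/τ² = 2/9.
β̂_MAP = 225 / (82 + 2/9) = 225/(740/9) = 405/148 ≈ 2.736.

β̂_MAP = 2.736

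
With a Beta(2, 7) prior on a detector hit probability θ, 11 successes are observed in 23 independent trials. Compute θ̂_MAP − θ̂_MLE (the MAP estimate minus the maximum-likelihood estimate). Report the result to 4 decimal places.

MAP − MLE = -0.0783

Posterior is Beta(13, 19); MAP = (13−1)/(32−2) = 12/30 ≈ 0.40000.
MLE ignores the prior: θ̂_MLE = k/n = 11/23 ≈ 0.47826.
Difference = 12/30 − 11/23 = -9/115 ≈ -0.0783.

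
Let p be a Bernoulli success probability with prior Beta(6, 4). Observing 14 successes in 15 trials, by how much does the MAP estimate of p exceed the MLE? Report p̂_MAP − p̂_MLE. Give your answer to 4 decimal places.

Posterior is Beta(20, 5); MAP = (20−1)/(25−2) = 19/23 ≈ 0.82609.
MLE ignores the prior: p̂_MLE = k/n = 14/15 ≈ 0.93333.
Difference = 19/23 − 14/15 = -37/345 ≈ -0.1072.

MAP − MLE = -0.1072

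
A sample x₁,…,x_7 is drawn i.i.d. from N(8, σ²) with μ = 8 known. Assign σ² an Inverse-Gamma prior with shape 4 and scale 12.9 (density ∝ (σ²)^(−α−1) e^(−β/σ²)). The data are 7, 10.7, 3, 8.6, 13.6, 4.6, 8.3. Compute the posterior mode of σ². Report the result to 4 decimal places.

Sum of squared deviations about the known mean: SS = (7−8)² + (10.7−8)² + (3−8)² + (8.6−8)² + (13.6−8)² + (4.6−8)² + (8.3−8)² = 76.66.
The Normal likelihood contributes (σ²)^(−n/2) exp(−SS/(2σ²)), so the posterior is Inverse-Gamma(α + n/2, β + SS/2) = Inverse-Gamma(7.5, 51.23).
The mode of Inverse-Gamma(a, b) is b/(a+1) = 51.23/8.5 ≈ 6.0271.

σ̂²_MAP = 6.0271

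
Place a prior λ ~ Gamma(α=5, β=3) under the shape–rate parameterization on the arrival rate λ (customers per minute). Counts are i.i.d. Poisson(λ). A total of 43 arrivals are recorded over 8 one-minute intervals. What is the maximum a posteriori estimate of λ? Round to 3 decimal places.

Σxᵢ = 43, n = 8.
Posterior ∝ λ^4e^(−3λ) · λ^43e^(−8λ) = λ^47e^(−11λ), i.e. Gamma(shape=48, rate=11).
The mode of a Gamma(a, b) with a ≥ 1 (shape–rate) is (a−1)/b = 47/11 ≈ 4.273.

λ̂_MAP = 4.273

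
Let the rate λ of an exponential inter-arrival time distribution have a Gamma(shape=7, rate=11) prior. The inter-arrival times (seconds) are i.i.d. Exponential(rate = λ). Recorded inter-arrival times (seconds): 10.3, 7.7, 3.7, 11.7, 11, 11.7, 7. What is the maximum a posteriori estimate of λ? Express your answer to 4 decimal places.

The Exponential(rate=λ) likelihood is ∝ λ^n e^(−λΣtᵢ). Here n = 7 and Σtᵢ = 10.3 + 7.7 + 3.7 + 11.7 + 11 + 11.7 + 7 = 63.1.
Posterior ∝ λ^6e^(−11λ) · λ^7e^(−63.1λ) = λ^13e^(−74.1λ), i.e. Gamma(14, 74.1).
Mode = (a−1)/b = 13/74.1 ≈ 0.1754.

λ̂_MAP = 0.1754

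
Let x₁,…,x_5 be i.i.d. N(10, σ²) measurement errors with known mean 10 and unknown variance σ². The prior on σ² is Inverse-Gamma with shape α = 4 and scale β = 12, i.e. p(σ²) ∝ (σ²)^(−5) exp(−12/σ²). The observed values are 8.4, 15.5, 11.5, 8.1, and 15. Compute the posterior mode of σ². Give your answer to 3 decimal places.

σ̂²_MAP = 5.845

Sum of squared deviations about the known mean: SS = (8.4−10)² + (15.5−10)² + (11.5−10)² + (8.1−10)² + (15−10)² = 63.67.
The Normal likelihood contributes (σ²)^(−n/2) exp(−SS/(2σ²)), so the posterior is Inverse-Gamma(α + n/2, β + SS/2) = Inverse-Gamma(6.5, 43.835).
The mode of Inverse-Gamma(a, b) is b/(a+1) = 43.835/7.5 ≈ 5.845.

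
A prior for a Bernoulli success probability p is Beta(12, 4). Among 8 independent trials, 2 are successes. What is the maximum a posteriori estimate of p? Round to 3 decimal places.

p̂_MAP = 0.591

Prior: Beta(12, 4).
Data: 2 successes in 8 trials. The binomial likelihood contributes p^2(1−p)^6, so the posterior is Beta(12+2, 4+6) = Beta(14, 10).
For Beta(a, b) with a, b > 1 the mode is (a−1)/(a+b−2) = 13/22 ≈ 0.591.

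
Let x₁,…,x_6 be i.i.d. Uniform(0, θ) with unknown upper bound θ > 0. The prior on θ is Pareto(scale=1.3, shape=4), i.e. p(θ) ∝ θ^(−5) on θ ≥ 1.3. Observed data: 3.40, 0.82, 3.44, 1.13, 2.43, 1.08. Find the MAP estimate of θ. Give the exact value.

The Uniform(0, θ) likelihood is θ^(−n) for θ ≥ max(xᵢ), zero otherwise. Here max(xᵢ) = 3.44.
Posterior ∝ θ^(−5) · θ^(−6) = θ^(−11) on θ ≥ max(1.3, 3.44) = 3.44.
This density is strictly decreasing in θ, so the posterior mode lies at the lower boundary of the support.

θ̂_MAP = 3.44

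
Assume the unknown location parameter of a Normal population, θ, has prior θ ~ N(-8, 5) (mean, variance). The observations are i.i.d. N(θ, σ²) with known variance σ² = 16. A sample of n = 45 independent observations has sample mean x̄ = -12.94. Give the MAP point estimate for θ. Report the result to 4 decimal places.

n = 45, x̄ = -12.94.
For a Normal prior and Normal likelihood with known variance, the posterior is Normal; its mode equals its mean, the precision-weighted average.
Prior precision 1/σ₀² = 1/5 = 0.2; data precision n/σ² = 45/16 = 2.8125.
θ̂ = (0.2·(-8) + 2.8125·(-12.94)) / (0.2 + 2.8125) = (-37.99375)/3.0125 = -6079/482 ≈ -12.6120.

θ̂_MAP = -12.6120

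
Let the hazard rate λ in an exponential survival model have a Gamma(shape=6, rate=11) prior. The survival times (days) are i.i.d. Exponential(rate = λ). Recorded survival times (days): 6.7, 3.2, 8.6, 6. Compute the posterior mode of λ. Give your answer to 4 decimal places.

The Exponential(rate=λ) likelihood is ∝ λ^n e^(−λΣtᵢ). Here n = 4 and Σtᵢ = 6.7 + 3.2 + 8.6 + 6 = 24.5.
Posterior ∝ λ^5e^(−11λ) · λ^4e^(−24.5λ) = λ^9e^(−35.5λ), i.e. Gamma(10, 35.5).
Mode = (a−1)/b = 9/35.5 ≈ 0.2535.

λ̂_MAP = 0.2535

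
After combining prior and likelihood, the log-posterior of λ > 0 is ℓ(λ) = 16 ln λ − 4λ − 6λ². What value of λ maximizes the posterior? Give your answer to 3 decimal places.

λ̂_MAP = 1.000

ℓ'(λ) = 16/λ − 4 − 12λ. Setting this to zero and multiplying by λ: 12λ² + 4λ − 16 = 0.
λ = (−4 + √(4² + 4·12·16)) / (2·12) = (−4 + √784) / 24 = (−4 + 28)/24 = 1.
ℓ''(λ) = −16/λ² − 12 < 0, confirming a maximum.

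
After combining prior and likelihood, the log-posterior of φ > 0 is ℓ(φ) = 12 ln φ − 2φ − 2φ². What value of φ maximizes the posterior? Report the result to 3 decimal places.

φ̂_MAP = 1.500

ℓ'(φ) = 12/φ − 2 − 4φ. Setting this to zero and multiplying by φ: 4φ² + 2φ − 12 = 0.
φ = (−2 + √(2² + 4·4·12)) / (2·4) = (−2 + √196) / 8 = (−2 + 14)/8 = 3/2.
ℓ''(φ) = −12/φ² − 4 < 0, confirming a maximum.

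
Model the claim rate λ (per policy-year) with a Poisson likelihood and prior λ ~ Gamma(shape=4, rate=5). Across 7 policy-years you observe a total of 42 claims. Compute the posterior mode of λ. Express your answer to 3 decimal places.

λ̂_MAP = 3.750

Σxᵢ = 42, n = 7.
Posterior ∝ λ^3e^(−5λ) · λ^42e^(−7λ) = λ^45e^(−12λ), i.e. Gamma(shape=46, rate=12).
The mode of a Gamma(a, b) with a ≥ 1 (shape–rate) is (a−1)/b = 45/12 ≈ 3.750.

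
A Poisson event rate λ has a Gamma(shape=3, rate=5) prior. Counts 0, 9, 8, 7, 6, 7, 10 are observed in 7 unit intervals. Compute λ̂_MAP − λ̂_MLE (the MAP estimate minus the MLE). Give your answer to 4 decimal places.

MAP − MLE = -2.6310

Σxᵢ = 47. Posterior is Gamma(50, 12); MAP = (50−1)/12 = 49/12 ≈ 4.08333.
MLE = x̄ = 47/7 ≈ 6.71429.
Difference = 49/12 − 47/7 = -221/84 ≈ -2.6310.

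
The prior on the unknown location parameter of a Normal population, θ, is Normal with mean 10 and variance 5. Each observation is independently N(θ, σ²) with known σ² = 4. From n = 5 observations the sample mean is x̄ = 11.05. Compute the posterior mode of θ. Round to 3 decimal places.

n = 5, x̄ = 11.05.
For a Normal prior and Normal likelihood with known variance, the posterior is Normal; its mode equals its mean, the precision-weighted average.
Prior precision 1/σ₀² = 1/5 = 0.2; data precision n/σ² = 5/4 = 1.25.
θ̂ = (0.2·10 + 1.25·11.05) / (0.2 + 1.25) = 15.8125/1.45 = 1265/116 ≈ 10.905.

θ̂_MAP = 10.905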